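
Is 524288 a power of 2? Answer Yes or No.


0b10000000000000000000. Only one bit set => Yes

Yes


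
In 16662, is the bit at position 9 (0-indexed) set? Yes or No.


0b100000100010110, bit 9 = 0. No

No


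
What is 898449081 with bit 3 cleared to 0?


898449081 & ~(1 << 3) = 898449073

898449073


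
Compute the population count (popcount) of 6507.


0b1100101101011 has 8 set bits

8


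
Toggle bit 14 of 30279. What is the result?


30279 ^ (1 << 14) = 30279 ^ 16384 = 13895

13895


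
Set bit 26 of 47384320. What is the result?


47384320 | (1 << 26) = 47384320 | 67108864 = 114493184

114493184


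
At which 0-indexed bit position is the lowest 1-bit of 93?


0b1011101. Lowest set bit at position 0

0


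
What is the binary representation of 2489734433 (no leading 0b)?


2489734433 = 10010100011001100101010100100001 in binary

10010100011001100101010100100001


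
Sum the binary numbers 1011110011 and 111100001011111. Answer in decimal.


1011110011 + 111100001011111 = 111101101010010 = 31570

31570


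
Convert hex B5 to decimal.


B5 hex = 181 decimal

181


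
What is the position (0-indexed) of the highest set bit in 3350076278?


0b11000111101011100001101101110110. Highest set bit at position 31

31


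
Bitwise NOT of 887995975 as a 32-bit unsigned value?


~0b110100111011011011111001000111 = 0b11001011000100100100000110111000 = 3406971320 (32-bit unsigned)

3406971320


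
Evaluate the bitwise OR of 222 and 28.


0b11011110 | 0b11100 = 0b11011110 = 222

222


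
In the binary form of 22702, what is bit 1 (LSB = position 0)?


0b101100010101110, position 1 = 1

1


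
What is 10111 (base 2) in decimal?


10111 in decimal = 23

23


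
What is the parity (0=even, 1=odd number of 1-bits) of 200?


0b11001000 has 3 ones => parity 1

1


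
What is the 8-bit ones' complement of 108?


108 ^ 255 = 147

147


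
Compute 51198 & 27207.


0b1100011111111110 & 0b110101001000111 = 0b100001001000110 = 16966

16966


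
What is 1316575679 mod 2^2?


1316575679 & 3 = 3

3


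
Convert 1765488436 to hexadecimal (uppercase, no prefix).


1765488436 = 693B3734 hex

693B3734


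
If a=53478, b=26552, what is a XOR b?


53478 ^ 26552 = 46942

46942


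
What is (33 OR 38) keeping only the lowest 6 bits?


Step 1: 33 | 38 = 39
Step 2: 39 & 63 = 39

39


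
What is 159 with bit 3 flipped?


159 ^ (1 << 3) = 159 ^ 8 = 151

151


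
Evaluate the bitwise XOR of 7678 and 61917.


0b1110111111110 ^ 0b1111000111011101 = 0b1110110000100011 = 60451

60451


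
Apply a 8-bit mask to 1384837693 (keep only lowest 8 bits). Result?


1384837693 & 255 = 61

61


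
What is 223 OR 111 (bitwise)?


0b11011111 | 0b1101111 = 0b11111111 = 255

255


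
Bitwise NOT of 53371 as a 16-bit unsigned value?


~0b1101000001111011 = 0b10111110000100 = 12164 (16-bit unsigned)

12164


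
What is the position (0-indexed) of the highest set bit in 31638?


0b111101110010110. Highest set bit at position 14

14


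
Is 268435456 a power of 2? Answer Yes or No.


0b10000000000000000000000000000. Only one bit set => Yes

Yes


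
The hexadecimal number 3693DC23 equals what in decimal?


3693DC23 hex = 915659811 decimal

915659811


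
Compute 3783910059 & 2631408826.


0b11100001100010011110001010101011 & 0b10011100110110000001110010111010 = 0b10000000100010000000000010101010 = 2156396714

2156396714


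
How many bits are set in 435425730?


0b11001111101000001000111000010 has 13 set bits

13


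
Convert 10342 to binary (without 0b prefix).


10342 = 10100001100110 in binary

10100001100110


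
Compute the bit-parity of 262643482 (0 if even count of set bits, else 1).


0b1111101001111001111100011010 has 18 ones => parity 0

0


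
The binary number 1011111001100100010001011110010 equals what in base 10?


1011111001100100010001011110010 in decimal = 1597121266

1597121266


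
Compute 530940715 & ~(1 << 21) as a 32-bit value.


530940715 & ~(1 << 21) = 528843563

528843563


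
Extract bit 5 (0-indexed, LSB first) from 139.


0b10001011, position 5 = 0

0


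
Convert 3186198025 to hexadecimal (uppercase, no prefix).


3186198025 = BDE98609 hex

BDE98609


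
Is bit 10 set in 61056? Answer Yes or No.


0b1110111010000000, bit 10 = 1. Yes

Yes


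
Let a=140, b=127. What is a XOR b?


140 ^ 127 = 243

243


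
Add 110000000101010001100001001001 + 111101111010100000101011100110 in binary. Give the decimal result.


110000000101010001100001001001 + 111101111010100000101011100110 = 1101101111111110010001100101111 = 1845437231

1845437231


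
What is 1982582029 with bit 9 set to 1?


1982582029 | (1 << 9) = 1982582029 | 512 = 1982582541

1982582541


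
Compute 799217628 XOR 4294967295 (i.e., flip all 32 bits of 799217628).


799217628 ^ 4294967295 = 3495749667

3495749667


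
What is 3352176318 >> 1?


0b11000111110011100010011010111110 >> 1 = 0b1100011111001110001001101011111 = 1676088159

1676088159


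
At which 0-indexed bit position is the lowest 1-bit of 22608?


0b101100001010000. Lowest set bit at position 4

4


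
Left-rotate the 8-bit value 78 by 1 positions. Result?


Rotate 0b1001110 left by 1 (8-bit) = 0b10011100 = 156

156


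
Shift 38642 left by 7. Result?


0b1001011011110010 << 7 = 0b10010110111100100000000 = 4946176

4946176


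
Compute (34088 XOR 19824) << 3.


Step 1: 34088 ^ 19824 = 51288
Step 2: 51288 << 3 = 410304

410304


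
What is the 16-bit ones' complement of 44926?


44926 ^ 65535 = 20609

20609


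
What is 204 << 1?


0b11001100 << 1 = 0b110011000 = 408

408


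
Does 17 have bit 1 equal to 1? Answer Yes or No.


0b10001, bit 1 = 0. No

No


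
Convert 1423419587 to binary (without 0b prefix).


1423419587 = 1010100110101111010100011000011 in binary

1010100110101111010100011000011


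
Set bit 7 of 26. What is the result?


26 | (1 << 7) = 26 | 128 = 154

154


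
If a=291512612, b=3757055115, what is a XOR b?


291512612 ^ 3757055115 = 3465559471

3465559471


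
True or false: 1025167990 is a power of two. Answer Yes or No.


0b111101000110101101001001110110. Multiple bits set => No

No


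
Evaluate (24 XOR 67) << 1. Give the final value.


Step 1: 24 ^ 67 = 91
Step 2: 91 << 1 = 182

182


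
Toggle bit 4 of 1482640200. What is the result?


1482640200 ^ (1 << 4) = 1482640200 ^ 16 = 1482640216

1482640216


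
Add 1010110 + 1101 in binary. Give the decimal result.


1010110 + 1101 = 1100011 = 99

99


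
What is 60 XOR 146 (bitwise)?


0b111100 ^ 0b10010010 = 0b10101110 = 174

174


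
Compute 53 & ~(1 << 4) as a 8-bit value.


53 & ~(1 << 4) = 37

37


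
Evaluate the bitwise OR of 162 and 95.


0b10100010 | 0b1011111 = 0b11111111 = 255

255


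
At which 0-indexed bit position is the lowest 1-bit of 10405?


0b10100010100101. Lowest set bit at position 0

0


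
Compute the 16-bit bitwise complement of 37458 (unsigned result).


~0b1001001001010010 = 0b110110110101101 = 28077 (16-bit unsigned)

28077


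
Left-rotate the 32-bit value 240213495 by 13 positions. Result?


Rotate 0b1110010100010101110111110111 left by 13 (32-bit) = 0b101011101111101110000111001010 = 733929930

733929930


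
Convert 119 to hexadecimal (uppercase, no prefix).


119 = 77 hex

77


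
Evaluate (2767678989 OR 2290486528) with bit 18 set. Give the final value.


Step 1: 2767678989 | 2290486528 = 2901896973
Step 2: 2901896973 | (1 << 18) = 2901896973 | 262144 = 2901896973

2901896973


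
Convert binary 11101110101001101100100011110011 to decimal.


11101110101001101100100011110011 in decimal = 4003907827

4003907827


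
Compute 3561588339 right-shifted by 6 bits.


0b11010100010010011000011001110011 >> 6 = 0b11010100010010011000011001 = 55649817

55649817


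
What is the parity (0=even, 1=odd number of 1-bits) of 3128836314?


0b10111010011111100100000011011010 has 17 ones => parity 1

1


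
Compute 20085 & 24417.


0b100111001110101 & 0b101111101100001 = 0b100111001100001 = 20065

20065


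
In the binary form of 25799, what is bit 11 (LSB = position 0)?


0b110010011000111, position 11 = 0

0


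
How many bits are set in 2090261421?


0b1111100100101101101101110101101 has 20 set bits

20


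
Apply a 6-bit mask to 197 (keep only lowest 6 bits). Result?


197 & 63 = 5

5


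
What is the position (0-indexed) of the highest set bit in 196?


0b11000100. Highest set bit at position 7

7


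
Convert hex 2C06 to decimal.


2C06 hex = 11270 decimal

11270


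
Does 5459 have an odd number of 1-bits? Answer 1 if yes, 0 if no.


0b1010101010011 has 7 ones => parity 1

1


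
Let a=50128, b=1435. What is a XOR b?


50128 ^ 1435 = 50763

50763


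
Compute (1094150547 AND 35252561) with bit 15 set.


Step 1: 1094150547 & 35252561 = 1141009
Step 2: 1141009 | (1 << 15) = 1141009 | 32768 = 1173777

1173777


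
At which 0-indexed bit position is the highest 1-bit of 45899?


0b1011001101001011. Highest set bit at position 15

15


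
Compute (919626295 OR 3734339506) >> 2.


Step 1: 919626295 | 3734339506 = 4275404727
Step 2: 4275404727 >> 2 = 1068851181

1068851181


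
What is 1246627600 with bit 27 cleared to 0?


1246627600 & ~(1 << 27) = 1112409872

1112409872


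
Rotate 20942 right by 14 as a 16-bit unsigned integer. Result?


Rotate 0b101000111001110 right by 14 (16-bit) = 0b100011100111001 = 18233

18233


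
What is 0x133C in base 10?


133C hex = 4924 decimal

4924


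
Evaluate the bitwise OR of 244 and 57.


0b11110100 | 0b111001 = 0b11111101 = 253

253


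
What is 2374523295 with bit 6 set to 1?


2374523295 | (1 << 6) = 2374523295 | 64 = 2374523359

2374523359


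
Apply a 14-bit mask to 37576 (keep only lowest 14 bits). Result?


37576 & 16383 = 4808

4808


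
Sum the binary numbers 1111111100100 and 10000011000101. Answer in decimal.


1111111100100 + 10000011000101 = 100000010101001 = 16553

16553


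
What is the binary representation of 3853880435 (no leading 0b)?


3853880435 = 11100101101101011000110001110011 in binary

11100101101101011000110001110011


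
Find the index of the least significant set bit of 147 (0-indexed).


0b10010011. Lowest set bit at position 0

0


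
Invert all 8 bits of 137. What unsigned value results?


137 ^ 255 = 118

118


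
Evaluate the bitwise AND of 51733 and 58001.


0b1100101000010101 & 0b1110001010010001 = 0b1100001000010001 = 49681

49681


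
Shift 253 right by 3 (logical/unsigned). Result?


0b11111101 >> 3 = 0b11111 = 31

31


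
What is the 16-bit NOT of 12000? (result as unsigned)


~0b10111011100000 = 0b1101000100011111 = 53535 (16-bit unsigned)

53535


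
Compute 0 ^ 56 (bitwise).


0b0 ^ 0b111000 = 0b111000 = 56

56


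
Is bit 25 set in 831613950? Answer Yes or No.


0b110001100100010110101111111110, bit 25 = 0. No

No


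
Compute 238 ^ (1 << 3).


238 ^ (1 << 3) = 238 ^ 8 = 230

230


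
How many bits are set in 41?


0b101001 has 3 set bits

3


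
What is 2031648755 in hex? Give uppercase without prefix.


2031648755 = 79187FF3 hex

79187FF3


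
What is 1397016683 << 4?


0b1010011010001001100100001101011 << 4 = 0b10100110100010011001000011010110000 = 22352266928

22352266928


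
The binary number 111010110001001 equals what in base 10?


111010110001001 in decimal = 30089

30089


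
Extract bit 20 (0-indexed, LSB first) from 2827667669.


0b10101000100010101100100011010101, position 20 = 0

0


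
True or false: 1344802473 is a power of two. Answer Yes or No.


0b1010000001010000000111010101001. Multiple bits set => No

No


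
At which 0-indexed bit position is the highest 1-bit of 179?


0b10110011. Highest set bit at position 7

7


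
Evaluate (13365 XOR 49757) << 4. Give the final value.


Step 1: 13365 ^ 49757 = 63080
Step 2: 63080 << 4 = 1009280

1009280


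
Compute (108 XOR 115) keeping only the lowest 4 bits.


Step 1: 108 ^ 115 = 31
Step 2: 31 & 15 = 15

15


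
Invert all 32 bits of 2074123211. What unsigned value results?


2074123211 ^ 4294967295 = 2220844084

2220844084


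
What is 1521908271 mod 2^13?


1521908271 & 8191 = 6703

6703


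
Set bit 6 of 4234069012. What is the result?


4234069012 | (1 << 6) = 4234069012 | 64 = 4234069076

4234069076


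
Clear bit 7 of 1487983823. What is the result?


1487983823 & ~(1 << 7) = 1487983695

1487983695


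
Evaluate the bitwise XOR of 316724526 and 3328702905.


0b10010111000001101010100101110 ^ 0b11000110011001111111100110111001 = 0b11010100100001110010110010010111 = 3565628567

3565628567


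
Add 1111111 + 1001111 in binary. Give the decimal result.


1111111 + 1001111 = 11001110 = 206

206


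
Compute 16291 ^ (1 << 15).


16291 ^ (1 << 15) = 16291 ^ 32768 = 49059

49059


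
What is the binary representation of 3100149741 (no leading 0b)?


3100149741 = 10111000110010001000011111101101 in binary

10111000110010001000011111101101


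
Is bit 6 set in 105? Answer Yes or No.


0b1101001, bit 6 = 1. Yes

Yes


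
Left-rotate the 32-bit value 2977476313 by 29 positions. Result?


Rotate 0b10110001011110001010111011011001 left by 29 (32-bit) = 0b110110001011110001010111011011 = 909055451

909055451


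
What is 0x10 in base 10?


10 hex = 16 decimal

16


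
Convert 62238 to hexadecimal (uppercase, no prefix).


62238 = F31E hex

F31E


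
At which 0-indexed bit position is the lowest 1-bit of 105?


0b1101001. Lowest set bit at position 0

0


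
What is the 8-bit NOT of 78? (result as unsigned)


~0b1001110 = 0b10110001 = 177 (8-bit unsigned)

177


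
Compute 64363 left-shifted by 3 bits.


0b1111101101101011 << 3 = 0b1111101101101011000 = 514904

514904


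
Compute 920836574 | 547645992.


0b110110111000101101100111011110 | 0b100000101001000110101000101000 = 0b110110111001101111101111111110 = 921107454

921107454


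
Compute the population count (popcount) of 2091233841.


0b1111100101001011011001000110001 has 16 set bits

16


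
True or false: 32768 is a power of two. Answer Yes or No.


0b1000000000000000. Only one bit set => Yes

Yes


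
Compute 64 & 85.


0b1000000 & 0b1010101 = 0b1000000 = 64

64


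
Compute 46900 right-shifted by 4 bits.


0b1011011100110100 >> 4 = 0b101101110011 = 2931

2931


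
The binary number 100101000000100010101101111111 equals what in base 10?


100101000000100010101101111111 in decimal = 620899199

620899199


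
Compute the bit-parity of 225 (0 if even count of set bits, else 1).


0b11100001 has 4 ones => parity 0

0


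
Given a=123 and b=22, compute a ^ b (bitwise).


123 ^ 22 = 109

109


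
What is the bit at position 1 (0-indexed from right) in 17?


0b10001, position 1 = 0

0


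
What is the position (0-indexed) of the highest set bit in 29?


0b11101. Highest set bit at position 4

4


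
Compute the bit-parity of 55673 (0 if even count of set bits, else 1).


0b1101100101111001 has 10 ones => parity 0

0


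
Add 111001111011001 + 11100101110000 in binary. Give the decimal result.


111001111011001 + 11100101110000 = 1010110101001001 = 44361

44361


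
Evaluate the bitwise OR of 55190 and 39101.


0b1101011110010110 | 0b1001100010111101 = 0b1101111110111111 = 57279

57279


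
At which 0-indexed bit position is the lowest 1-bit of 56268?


0b1101101111001100. Lowest set bit at position 2

2


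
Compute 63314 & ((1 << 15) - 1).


63314 & 32767 = 30546

30546


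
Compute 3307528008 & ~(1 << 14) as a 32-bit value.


3307528008 & ~(1 << 14) = 3307511624

3307511624


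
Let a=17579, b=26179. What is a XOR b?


17579 ^ 26179 = 8936

8936


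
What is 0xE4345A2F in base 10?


E4345A2F hex = 3828636207 decimal

3828636207


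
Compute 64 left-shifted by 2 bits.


0b1000000 << 2 = 0b100000000 = 256

256


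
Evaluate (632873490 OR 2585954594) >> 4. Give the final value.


Step 1: 632873490 | 2585954594 = 3216698162
Step 2: 3216698162 >> 4 = 201043635

201043635


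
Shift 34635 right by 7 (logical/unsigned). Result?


0b1000011101001011 >> 7 = 0b100001110 = 270

270


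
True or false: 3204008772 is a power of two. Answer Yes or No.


0b10111110111110010100101101000100. Multiple bits set => No

No


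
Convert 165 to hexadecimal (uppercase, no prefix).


165 = A5 hex

A5


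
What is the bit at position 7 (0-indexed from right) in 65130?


0b1111111001101010, position 7 = 0

0


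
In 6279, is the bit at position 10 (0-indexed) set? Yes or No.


0b1100010000111, bit 10 = 0. No

No


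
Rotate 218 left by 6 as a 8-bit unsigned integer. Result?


Rotate 0b11011010 left by 6 (8-bit) = 0b10110110 = 182

182


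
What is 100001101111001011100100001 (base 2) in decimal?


100001101111001011100100001 in decimal = 70752033

70752033


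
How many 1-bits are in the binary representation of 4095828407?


0b11110100001000010110000110110111 has 16 set bits

16


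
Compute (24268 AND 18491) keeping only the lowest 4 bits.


Step 1: 24268 & 18491 = 18440
Step 2: 18440 & 15 = 8

8


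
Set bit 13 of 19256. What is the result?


19256 | (1 << 13) = 19256 | 8192 = 27448

27448


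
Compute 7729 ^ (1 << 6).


7729 ^ (1 << 6) = 7729 ^ 64 = 7793

7793


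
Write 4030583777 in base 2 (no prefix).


4030583777 = 11110000001111011101001111100001 in binary

11110000001111011101001111100001


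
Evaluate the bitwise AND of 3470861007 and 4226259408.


0b11001110111000010010001011001111 & 0b11111011111001111001100111010000 = 0b11001010111000010000000011000000 = 3403743424

3403743424


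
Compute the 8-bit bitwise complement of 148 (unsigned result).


~0b10010100 = 0b1101011 = 107 (8-bit unsigned)

107


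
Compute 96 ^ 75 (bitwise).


0b1100000 ^ 0b1001011 = 0b101011 = 43

43


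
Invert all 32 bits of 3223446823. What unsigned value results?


3223446823 ^ 4294967295 = 1071520472

1071520472


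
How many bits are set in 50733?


0b1100011000101101 has 8 set bits

8


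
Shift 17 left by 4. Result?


0b10001 << 4 = 0b100010000 = 272

272


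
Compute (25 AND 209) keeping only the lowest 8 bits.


Step 1: 25 & 209 = 17
Step 2: 17 & 255 = 17

17


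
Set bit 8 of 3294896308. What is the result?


3294896308 | (1 << 8) = 3294896308 | 256 = 3294896564

3294896564


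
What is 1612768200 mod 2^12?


1612768200 & 4095 = 968

968


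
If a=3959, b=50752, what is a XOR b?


3959 ^ 50752 = 51511

51511


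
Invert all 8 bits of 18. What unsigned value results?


18 ^ 255 = 237

237


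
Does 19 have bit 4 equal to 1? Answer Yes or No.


0b10011, bit 4 = 1. Yes

Yes


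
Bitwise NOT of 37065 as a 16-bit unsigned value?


~0b1001000011001001 = 0b110111100110110 = 28470 (16-bit unsigned)

28470


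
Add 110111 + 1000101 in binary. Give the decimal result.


110111 + 1000101 = 1111100 = 124

124


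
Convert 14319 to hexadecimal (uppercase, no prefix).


14319 = 37EF hex

37EF


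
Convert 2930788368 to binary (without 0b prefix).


2930788368 = 10101110101100000100100000010000 in binary

10101110101100000100100000010000


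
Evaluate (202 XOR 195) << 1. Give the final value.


Step 1: 202 ^ 195 = 9
Step 2: 9 << 1 = 18

18


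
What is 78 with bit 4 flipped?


78 ^ (1 << 4) = 78 ^ 16 = 94

94


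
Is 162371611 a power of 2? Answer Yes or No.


0b1001101011011001100000011011. Multiple bits set => No

No


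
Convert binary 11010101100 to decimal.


11010101100 in decimal = 1708

1708


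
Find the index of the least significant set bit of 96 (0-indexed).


0b1100000. Lowest set bit at position 5

5


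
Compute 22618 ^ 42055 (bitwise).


0b101100001011010 ^ 0b1010010001000111 = 0b1111110000011101 = 64541

64541


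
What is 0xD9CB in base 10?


D9CB hex = 55755 decimal

55755


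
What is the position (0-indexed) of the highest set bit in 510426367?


0b11110011011000111110011111111. Highest set bit at position 28

28


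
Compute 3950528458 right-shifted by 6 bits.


0b11101011011110000100011111001010 >> 6 = 0b11101011011110000100011111 = 61727007

61727007


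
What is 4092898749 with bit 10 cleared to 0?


4092898749 & ~(1 << 10) = 4092897725

4092897725


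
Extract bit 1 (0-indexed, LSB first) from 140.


0b10001100, position 1 = 0

0


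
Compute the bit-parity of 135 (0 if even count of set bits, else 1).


0b10000111 has 4 ones => parity 0

0


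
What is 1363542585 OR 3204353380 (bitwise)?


0b1010001010001100000001000111001 | 0b10111110111111101000110101100100 = 0b11111111111111101000111101111101 = 4294872957

4294872957


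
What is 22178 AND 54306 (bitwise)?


0b101011010100010 & 0b1101010000100010 = 0b101010000100010 = 21538

21538


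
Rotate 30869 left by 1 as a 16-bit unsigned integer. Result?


Rotate 0b111100010010101 left by 1 (16-bit) = 0b1111000100101010 = 61738

61738


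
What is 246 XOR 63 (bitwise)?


0b11110110 ^ 0b111111 = 0b11001001 = 201

201


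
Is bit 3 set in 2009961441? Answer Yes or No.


0b1110111110011011001001111100001, bit 3 = 0. No

No


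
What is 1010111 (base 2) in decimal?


1010111 in decimal = 87

87


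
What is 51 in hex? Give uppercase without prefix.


51 = 33 hex

33


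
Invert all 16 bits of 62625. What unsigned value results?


62625 ^ 65535 = 2910

2910


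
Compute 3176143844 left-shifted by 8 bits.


0b10111101010100000001101111100100 << 8 = 0b1011110101010000000110111110010000000000 = 813092824064

813092824064


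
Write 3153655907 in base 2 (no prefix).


3153655907 = 10111011111110001111100001100011 in binary

10111011111110001111100001100011


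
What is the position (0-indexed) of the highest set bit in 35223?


0b1000100110010111. Highest set bit at position 15

15


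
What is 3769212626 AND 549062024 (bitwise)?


0b11100000101010011001111011010010 & 0b100000101110100000010110001000 = 0b100000101010000000010010000000 = 547882112

547882112


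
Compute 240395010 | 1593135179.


0b1110010101000010001100000010 | 0b1011110111101010101000001001011 = 0b1011110111101010111001101001011 = 1593144139

1593144139


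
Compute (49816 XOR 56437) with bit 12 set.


Step 1: 49816 ^ 56437 = 7917
Step 2: 7917 | (1 << 12) = 7917 | 4096 = 7917

7917


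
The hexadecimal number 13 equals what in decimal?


13 hex = 19 decimal

19


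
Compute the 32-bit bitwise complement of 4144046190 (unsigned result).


~0b11110111000000010010000001101110 = 0b1000111111101101111110010001 = 150921105 (32-bit unsigned)

150921105


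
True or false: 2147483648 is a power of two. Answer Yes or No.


0b10000000000000000000000000000000. Only one bit set => Yes

Yes


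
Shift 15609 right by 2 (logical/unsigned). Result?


0b11110011111001 >> 2 = 0b111100111110 = 3902

3902


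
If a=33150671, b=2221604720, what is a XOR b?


33150671 ^ 2221604720 = 2241014207

2241014207


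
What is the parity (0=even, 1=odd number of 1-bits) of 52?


0b110100 has 3 ones => parity 1

1


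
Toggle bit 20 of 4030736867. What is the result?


4030736867 ^ (1 << 20) = 4030736867 ^ 1048576 = 4031785443

4031785443


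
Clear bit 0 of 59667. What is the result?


59667 & ~(1 << 0) = 59666

59666


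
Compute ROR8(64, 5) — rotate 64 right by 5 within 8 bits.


Rotate 0b1000000 right by 5 (8-bit) = 0b10 = 2

2


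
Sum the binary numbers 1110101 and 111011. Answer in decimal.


1110101 + 111011 = 10110000 = 176

176


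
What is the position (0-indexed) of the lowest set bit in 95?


0b1011111. Lowest set bit at position 0

0


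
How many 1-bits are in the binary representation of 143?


0b10001111 has 5 set bits

5


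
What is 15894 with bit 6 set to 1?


15894 | (1 << 6) = 15894 | 64 = 15958

15958


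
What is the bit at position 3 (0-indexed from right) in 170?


0b10101010, position 3 = 1

1


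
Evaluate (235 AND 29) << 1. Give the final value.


Step 1: 235 & 29 = 9
Step 2: 9 << 1 = 18

18


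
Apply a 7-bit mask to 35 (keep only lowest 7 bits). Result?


35 & 127 = 35

35


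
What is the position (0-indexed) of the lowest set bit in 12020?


0b10111011110100. Lowest set bit at position 2

2


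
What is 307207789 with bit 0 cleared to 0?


307207789 & ~(1 << 0) = 307207788

307207788


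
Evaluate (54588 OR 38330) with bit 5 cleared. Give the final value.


Step 1: 54588 | 38330 = 54718
Step 2: 54718 & ~(1 << 5) = 54686

54686


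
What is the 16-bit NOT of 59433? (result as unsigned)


~0b1110100000101001 = 0b1011111010110 = 6102 (16-bit unsigned)

6102


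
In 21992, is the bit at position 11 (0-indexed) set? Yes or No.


0b101010111101000, bit 11 = 0. No

No


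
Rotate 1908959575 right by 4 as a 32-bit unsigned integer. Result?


Rotate 0b1110001110010000110100101010111 right by 4 (32-bit) = 0b1110111000111001000011010010101 = 1998358165

1998358165


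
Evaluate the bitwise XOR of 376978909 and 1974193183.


0b10110011110000011110111011101 ^ 0b1110101101010111100110000011111 = 0b1100011110100111111000111000010 = 1674834370

1674834370


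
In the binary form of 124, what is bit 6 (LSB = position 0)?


0b1111100, position 6 = 1

1


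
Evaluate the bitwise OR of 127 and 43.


0b1111111 | 0b101011 = 0b1111111 = 127

127


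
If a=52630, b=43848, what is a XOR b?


52630 ^ 43848 = 26334

26334


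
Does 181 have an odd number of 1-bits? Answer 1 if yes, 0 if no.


0b10110101 has 5 ones => parity 1

1


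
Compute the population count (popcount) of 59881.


0b1110100111101001 has 10 set bits

10


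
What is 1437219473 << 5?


0b1010101101010100011101010010001 << 5 = 0b101010110101010001110101001000100000 = 45991023136

45991023136


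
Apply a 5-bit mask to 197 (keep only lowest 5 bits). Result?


197 & 31 = 5

5


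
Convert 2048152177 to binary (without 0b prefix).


2048152177 = 1111010000101000101001001110001 in binary

1111010000101000101001001110001


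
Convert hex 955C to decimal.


955C hex = 38236 decimal

38236


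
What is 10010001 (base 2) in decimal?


10010001 in decimal = 145

145


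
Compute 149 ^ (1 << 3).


149 ^ (1 << 3) = 149 ^ 8 = 157

157


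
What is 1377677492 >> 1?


0b1010010000111011011000010110100 >> 1 = 0b101001000011101101100001011010 = 688838746

688838746


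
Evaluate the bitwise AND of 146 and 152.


0b10010010 & 0b10011000 = 0b10010000 = 144

144


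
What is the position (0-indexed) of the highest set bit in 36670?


0b1000111100111110. Highest set bit at position 15

15


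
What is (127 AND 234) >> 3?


Step 1: 127 & 234 = 106
Step 2: 106 >> 3 = 13

13


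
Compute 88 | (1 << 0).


88 | (1 << 0) = 88 | 1 = 89

89


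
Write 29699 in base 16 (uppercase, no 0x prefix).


29699 = 7403 hex

7403


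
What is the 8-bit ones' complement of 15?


15 ^ 255 = 240

240


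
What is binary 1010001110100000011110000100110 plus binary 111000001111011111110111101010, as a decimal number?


1010001110100000011110000100110 + 111000001111011111110111101010 = 10001010000011100011101000010000 = 2316188176

2316188176


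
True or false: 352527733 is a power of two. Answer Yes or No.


0b10101000000110010010101110101. Multiple bits set => No

No


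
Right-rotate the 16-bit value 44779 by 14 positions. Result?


Rotate 0b1010111011101011 right by 14 (16-bit) = 0b1011101110101110 = 48046

48046


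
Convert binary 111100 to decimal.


111100 in decimal = 60

60


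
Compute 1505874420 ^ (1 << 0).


1505874420 ^ (1 << 0) = 1505874420 ^ 1 = 1505874421

1505874421


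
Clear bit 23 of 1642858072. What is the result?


1642858072 & ~(1 << 23) = 1634469464

1634469464


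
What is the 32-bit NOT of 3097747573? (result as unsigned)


~0b10111000101000111110000001110101 = 0b1000111010111000001111110001010 = 1197219722 (32-bit unsigned)

1197219722


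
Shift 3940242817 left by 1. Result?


0b11101010110110110101010110000001 << 1 = 0b111010101101101101010101100000010 = 7880485634

7880485634


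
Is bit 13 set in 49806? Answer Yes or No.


0b1100001010001110, bit 13 = 0. No

No


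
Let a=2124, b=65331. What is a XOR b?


2124 ^ 65331 = 63359

63359


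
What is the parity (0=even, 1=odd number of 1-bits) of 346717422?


0b10100101010100111110011101110 has 17 ones => parity 1

1


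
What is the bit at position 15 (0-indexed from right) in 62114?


0b1111001010100010, position 15 = 1

1


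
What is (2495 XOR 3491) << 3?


Step 1: 2495 ^ 3491 = 1052
Step 2: 1052 << 3 = 8416

8416


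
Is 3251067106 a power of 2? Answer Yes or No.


0b11000001110001110101100011100010. Multiple bits set => No

No


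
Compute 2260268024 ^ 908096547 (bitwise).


0b10000110101110001111001111111000 ^ 0b110110001000000111010000100011 = 0b10110000100110001000011111011011 = 2962786267

2962786267


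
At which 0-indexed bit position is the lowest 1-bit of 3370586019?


0b11001000111001110000111110100011. Lowest set bit at position 0

0


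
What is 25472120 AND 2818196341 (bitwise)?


0b1100001001010110001111000 & 0b10100111111110100100001101110101 = 0b1100000000000000001110000 = 25165936

25165936


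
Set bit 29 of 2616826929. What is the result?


2616826929 | (1 << 29) = 2616826929 | 536870912 = 3153697841

3153697841


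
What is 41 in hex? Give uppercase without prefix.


41 = 29 hex

29


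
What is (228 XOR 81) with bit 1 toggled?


Step 1: 228 ^ 81 = 181
Step 2: 181 ^ (1 << 1) = 181 ^ 2 = 183

183


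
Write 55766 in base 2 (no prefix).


55766 = 1101100111010110 in binary

1101100111010110


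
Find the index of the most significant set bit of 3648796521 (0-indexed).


0b11011001011111000011011101101001. Highest set bit at position 31

31


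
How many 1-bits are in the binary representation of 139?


0b10001011 has 4 set bits

4


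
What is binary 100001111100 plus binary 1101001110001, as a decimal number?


100001111100 + 1101001110001 = 10001011101101 = 8941

8941


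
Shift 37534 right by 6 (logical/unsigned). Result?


0b1001001010011110 >> 6 = 0b1001001010 = 586

586


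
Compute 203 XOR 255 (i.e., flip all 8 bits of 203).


203 ^ 255 = 52

52


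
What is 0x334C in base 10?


334C hex = 13132 decimal

13132


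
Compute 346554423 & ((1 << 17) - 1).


346554423 & 131071 = 55

55


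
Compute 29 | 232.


0b11101 | 0b11101000 = 0b11111101 = 253

253


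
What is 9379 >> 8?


0b10010010100011 >> 8 = 0b100100 = 36

36


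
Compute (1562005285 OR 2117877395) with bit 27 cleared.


Step 1: 1562005285 | 2117877395 = 2134802359
Step 2: 2134802359 & ~(1 << 27) = 2000584631

2000584631


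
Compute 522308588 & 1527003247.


0b11111001000011100101111101100 & 0b1011011000001000011100001101111 = 0b11011000000000000100001101100 = 452986988

452986988


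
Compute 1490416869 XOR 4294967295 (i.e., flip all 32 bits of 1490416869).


1490416869 ^ 4294967295 = 2804550426

2804550426


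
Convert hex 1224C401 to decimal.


1224C401 hex = 304399361 decimal

304399361


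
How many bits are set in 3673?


0b111001011001 has 7 set bits

7


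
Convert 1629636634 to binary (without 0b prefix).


1629636634 = 1100001001000100100100000011010 in binary

1100001001000100100100000011010


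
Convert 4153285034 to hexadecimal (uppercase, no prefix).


4153285034 = F78E19AA hex

F78E19AA


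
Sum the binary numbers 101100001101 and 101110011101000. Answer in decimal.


101100001101 + 101110011101000 = 110011111110101 = 26613

26613


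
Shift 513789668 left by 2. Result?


0b11110100111111100111011100100 << 2 = 0b1111010011111110011101110010000 = 2055158672

2055158672


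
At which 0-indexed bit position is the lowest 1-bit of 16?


0b10000. Lowest set bit at position 4

4


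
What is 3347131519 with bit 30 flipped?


3347131519 ^ (1 << 30) = 3347131519 ^ 1073741824 = 2273389695

2273389695


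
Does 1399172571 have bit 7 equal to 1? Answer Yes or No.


0b1010011011001011010110111011011, bit 7 = 1. Yes

Yes


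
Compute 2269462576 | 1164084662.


0b10000111010001010100000000110000 | 0b1000101011000101000010110110110 = 0b11000111011001111100010110110110 = 3345466806

3345466806


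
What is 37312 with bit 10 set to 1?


37312 | (1 << 10) = 37312 | 1024 = 38336

38336


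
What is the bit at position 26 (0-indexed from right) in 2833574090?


0b10101000111001001110100011001010, position 26 = 0

0


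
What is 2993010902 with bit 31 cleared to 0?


2993010902 & ~(1 << 31) = 845527254

845527254


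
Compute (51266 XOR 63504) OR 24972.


Step 1: 51266 ^ 63504 = 12370
Step 2: 12370 | 24972 = 29150

29150


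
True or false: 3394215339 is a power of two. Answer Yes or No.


0b11001010010011111001110110101011. Multiple bits set => No

No


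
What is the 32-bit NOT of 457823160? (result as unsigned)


~0b11011010010011101001110111000 = 0b11100100101101100010110001000111 = 3837144135 (32-bit unsigned)

3837144135


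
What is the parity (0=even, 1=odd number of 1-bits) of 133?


0b10000101 has 3 ones => parity 1

1


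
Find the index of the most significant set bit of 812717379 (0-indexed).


0b110000011100010001010101000011. Highest set bit at position 29

29


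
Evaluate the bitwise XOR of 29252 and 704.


0b111001001000100 ^ 0b1011000000 = 0b111000010000100 = 28804

28804


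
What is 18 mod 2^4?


18 & 15 = 2

2


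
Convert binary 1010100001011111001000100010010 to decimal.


1010100001011111001000100010010 in decimal = 1412403474

1412403474


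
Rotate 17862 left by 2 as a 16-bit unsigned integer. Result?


Rotate 0b100010111000110 left by 2 (16-bit) = 0b1011100011001 = 5913

5913


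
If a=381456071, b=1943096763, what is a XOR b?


381456071 ^ 1943096763 = 1701692284

1701692284


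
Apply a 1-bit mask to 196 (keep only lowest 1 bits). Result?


196 & 1 = 0

0


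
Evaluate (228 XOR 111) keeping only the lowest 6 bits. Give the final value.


Step 1: 228 ^ 111 = 139
Step 2: 139 & 63 = 11

11


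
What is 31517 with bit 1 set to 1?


31517 | (1 << 1) = 31517 | 2 = 31519

31519


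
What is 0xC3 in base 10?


C3 hex = 195 decimal

195


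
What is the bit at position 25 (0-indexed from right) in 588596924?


0b100011000101010100011010111100, position 25 = 1

1


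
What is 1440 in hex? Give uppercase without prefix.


1440 = 5A0 hex

5A0


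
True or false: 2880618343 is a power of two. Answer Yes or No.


0b10101011101100101011111101100111. Multiple bits set => No

No


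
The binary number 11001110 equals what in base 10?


11001110 in decimal = 206

206


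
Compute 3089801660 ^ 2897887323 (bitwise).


0b10111000001010101010000110111100 ^ 0b10101100101110100100000001011011 = 0b10100100100001110000111100111 = 345039335

345039335


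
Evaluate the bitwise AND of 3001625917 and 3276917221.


0b10110010111010010010110100111101 & 0b11000011010100011100100111100101 = 0b10000010010000010000100100100101 = 2185300261

2185300261


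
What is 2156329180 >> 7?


0b10000000100001101111100011011100 >> 7 = 0b1000000010000110111110001 = 16846321

16846321


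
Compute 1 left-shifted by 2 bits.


0b1 << 2 = 0b100 = 4

4


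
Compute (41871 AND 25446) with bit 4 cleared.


Step 1: 41871 & 25446 = 8966
Step 2: 8966 & ~(1 << 4) = 8966

8966


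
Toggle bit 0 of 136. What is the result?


136 ^ (1 << 0) = 136 ^ 1 = 137

137


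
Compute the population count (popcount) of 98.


0b1100010 has 3 set bits

3


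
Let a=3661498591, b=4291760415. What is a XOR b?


3661498591 ^ 4291760415 = 636557760

636557760


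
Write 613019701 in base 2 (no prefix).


613019701 = 100100100010011111000000110101 in binary

100100100010011111000000110101


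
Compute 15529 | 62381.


0b11110010101001 | 0b1111001110101101 = 0b1111111110101101 = 65453

65453


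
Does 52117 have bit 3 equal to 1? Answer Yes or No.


0b1100101110010101, bit 3 = 0. No

No


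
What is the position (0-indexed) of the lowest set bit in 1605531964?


0b1011111101100100111100100111100. Lowest set bit at position 2

2


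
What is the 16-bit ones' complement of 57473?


57473 ^ 65535 = 8062

8062


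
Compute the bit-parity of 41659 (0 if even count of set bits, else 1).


0b1010001010111011 has 9 ones => parity 1

1


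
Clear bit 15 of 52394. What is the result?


52394 & ~(1 << 15) = 19626

19626


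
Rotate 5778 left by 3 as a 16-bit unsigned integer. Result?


Rotate 0b1011010010010 left by 3 (16-bit) = 0b1011010010010000 = 46224

46224


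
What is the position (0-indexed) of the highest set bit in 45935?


0b1011001101101111. Highest set bit at position 15

15


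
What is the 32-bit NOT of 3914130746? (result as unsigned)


~0b11101001010011001110010100111010 = 0b10110101100110001101011000101 = 380836549 (32-bit unsigned)

380836549


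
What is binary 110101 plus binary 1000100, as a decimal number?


110101 + 1000100 = 1111001 = 121

121


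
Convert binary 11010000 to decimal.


11010000 in decimal = 208

208


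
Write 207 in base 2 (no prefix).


207 = 11001111 in binary

11001111


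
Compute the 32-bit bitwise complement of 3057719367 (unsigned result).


~0b10110110010000010001100001000111 = 0b1001001101111101110011110111000 = 1237247928 (32-bit unsigned)

1237247928


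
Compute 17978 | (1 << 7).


17978 | (1 << 7) = 17978 | 128 = 18106

18106


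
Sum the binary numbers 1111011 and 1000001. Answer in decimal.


1111011 + 1000001 = 10111100 = 188

188


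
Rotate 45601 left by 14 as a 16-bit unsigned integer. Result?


Rotate 0b1011001000100001 left by 14 (16-bit) = 0b110110010001000 = 27784

27784


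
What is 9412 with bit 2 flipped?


9412 ^ (1 << 2) = 9412 ^ 4 = 9408

9408


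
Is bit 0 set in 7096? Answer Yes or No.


0b1101110111000, bit 0 = 0. No

No


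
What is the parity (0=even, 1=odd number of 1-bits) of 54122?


0b1101001101101010 has 9 ones => parity 1

1


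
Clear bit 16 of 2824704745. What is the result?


2824704745 & ~(1 << 16) = 2824639209

2824639209
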